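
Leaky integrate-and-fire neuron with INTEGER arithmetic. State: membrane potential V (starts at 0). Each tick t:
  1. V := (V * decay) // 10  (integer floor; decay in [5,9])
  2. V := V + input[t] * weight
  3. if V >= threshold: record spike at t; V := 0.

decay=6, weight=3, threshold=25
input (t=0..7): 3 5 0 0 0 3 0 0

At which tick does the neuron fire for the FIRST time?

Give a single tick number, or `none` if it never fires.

Answer: none

Derivation:
t=0: input=3 -> V=9
t=1: input=5 -> V=20
t=2: input=0 -> V=12
t=3: input=0 -> V=7
t=4: input=0 -> V=4
t=5: input=3 -> V=11
t=6: input=0 -> V=6
t=7: input=0 -> V=3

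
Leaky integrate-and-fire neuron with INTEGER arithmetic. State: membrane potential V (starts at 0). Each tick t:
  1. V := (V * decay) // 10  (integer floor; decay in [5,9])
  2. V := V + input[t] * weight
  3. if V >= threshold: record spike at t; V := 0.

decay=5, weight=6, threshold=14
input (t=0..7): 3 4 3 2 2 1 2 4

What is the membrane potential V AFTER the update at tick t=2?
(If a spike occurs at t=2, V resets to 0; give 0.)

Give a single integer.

Answer: 0

Derivation:
t=0: input=3 -> V=0 FIRE
t=1: input=4 -> V=0 FIRE
t=2: input=3 -> V=0 FIRE
t=3: input=2 -> V=12
t=4: input=2 -> V=0 FIRE
t=5: input=1 -> V=6
t=6: input=2 -> V=0 FIRE
t=7: input=4 -> V=0 FIRE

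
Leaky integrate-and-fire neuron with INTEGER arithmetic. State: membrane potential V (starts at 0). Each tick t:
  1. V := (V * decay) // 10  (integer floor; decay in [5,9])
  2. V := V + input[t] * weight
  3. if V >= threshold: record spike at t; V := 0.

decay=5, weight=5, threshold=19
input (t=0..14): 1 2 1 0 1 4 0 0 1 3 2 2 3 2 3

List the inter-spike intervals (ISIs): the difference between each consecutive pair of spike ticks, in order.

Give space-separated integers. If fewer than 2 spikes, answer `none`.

Answer: 6 3

Derivation:
t=0: input=1 -> V=5
t=1: input=2 -> V=12
t=2: input=1 -> V=11
t=3: input=0 -> V=5
t=4: input=1 -> V=7
t=5: input=4 -> V=0 FIRE
t=6: input=0 -> V=0
t=7: input=0 -> V=0
t=8: input=1 -> V=5
t=9: input=3 -> V=17
t=10: input=2 -> V=18
t=11: input=2 -> V=0 FIRE
t=12: input=3 -> V=15
t=13: input=2 -> V=17
t=14: input=3 -> V=0 FIRE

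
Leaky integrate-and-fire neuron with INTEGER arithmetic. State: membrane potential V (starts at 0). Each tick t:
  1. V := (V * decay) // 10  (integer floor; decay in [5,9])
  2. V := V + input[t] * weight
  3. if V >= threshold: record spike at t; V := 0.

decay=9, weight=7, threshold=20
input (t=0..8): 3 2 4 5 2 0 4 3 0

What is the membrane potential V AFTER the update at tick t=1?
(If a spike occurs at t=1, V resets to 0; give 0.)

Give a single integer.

Answer: 14

Derivation:
t=0: input=3 -> V=0 FIRE
t=1: input=2 -> V=14
t=2: input=4 -> V=0 FIRE
t=3: input=5 -> V=0 FIRE
t=4: input=2 -> V=14
t=5: input=0 -> V=12
t=6: input=4 -> V=0 FIRE
t=7: input=3 -> V=0 FIRE
t=8: input=0 -> V=0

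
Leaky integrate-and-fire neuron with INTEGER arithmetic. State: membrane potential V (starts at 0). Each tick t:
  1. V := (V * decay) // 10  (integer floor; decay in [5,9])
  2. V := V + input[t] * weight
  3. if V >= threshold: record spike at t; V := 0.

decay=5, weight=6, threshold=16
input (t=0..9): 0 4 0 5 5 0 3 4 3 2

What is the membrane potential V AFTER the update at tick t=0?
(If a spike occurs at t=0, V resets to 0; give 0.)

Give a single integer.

t=0: input=0 -> V=0
t=1: input=4 -> V=0 FIRE
t=2: input=0 -> V=0
t=3: input=5 -> V=0 FIRE
t=4: input=5 -> V=0 FIRE
t=5: input=0 -> V=0
t=6: input=3 -> V=0 FIRE
t=7: input=4 -> V=0 FIRE
t=8: input=3 -> V=0 FIRE
t=9: input=2 -> V=12

Answer: 0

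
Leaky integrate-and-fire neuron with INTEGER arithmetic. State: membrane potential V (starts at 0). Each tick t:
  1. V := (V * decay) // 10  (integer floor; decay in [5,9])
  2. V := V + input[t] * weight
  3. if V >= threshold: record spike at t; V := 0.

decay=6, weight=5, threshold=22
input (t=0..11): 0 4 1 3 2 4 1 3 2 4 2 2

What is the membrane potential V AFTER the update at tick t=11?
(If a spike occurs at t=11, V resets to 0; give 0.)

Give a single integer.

Answer: 16

Derivation:
t=0: input=0 -> V=0
t=1: input=4 -> V=20
t=2: input=1 -> V=17
t=3: input=3 -> V=0 FIRE
t=4: input=2 -> V=10
t=5: input=4 -> V=0 FIRE
t=6: input=1 -> V=5
t=7: input=3 -> V=18
t=8: input=2 -> V=20
t=9: input=4 -> V=0 FIRE
t=10: input=2 -> V=10
t=11: input=2 -> V=16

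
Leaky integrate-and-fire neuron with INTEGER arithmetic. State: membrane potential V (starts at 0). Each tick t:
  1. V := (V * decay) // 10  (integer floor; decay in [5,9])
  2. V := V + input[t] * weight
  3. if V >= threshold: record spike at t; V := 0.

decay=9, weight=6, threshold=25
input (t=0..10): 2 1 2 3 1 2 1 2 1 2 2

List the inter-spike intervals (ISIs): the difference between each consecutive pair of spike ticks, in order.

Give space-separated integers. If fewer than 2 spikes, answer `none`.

t=0: input=2 -> V=12
t=1: input=1 -> V=16
t=2: input=2 -> V=0 FIRE
t=3: input=3 -> V=18
t=4: input=1 -> V=22
t=5: input=2 -> V=0 FIRE
t=6: input=1 -> V=6
t=7: input=2 -> V=17
t=8: input=1 -> V=21
t=9: input=2 -> V=0 FIRE
t=10: input=2 -> V=12

Answer: 3 4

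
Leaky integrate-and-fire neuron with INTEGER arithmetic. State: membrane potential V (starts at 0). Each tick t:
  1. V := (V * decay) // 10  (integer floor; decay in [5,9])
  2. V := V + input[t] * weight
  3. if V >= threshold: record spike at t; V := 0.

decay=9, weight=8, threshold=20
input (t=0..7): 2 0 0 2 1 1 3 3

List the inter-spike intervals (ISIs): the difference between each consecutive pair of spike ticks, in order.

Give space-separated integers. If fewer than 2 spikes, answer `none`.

t=0: input=2 -> V=16
t=1: input=0 -> V=14
t=2: input=0 -> V=12
t=3: input=2 -> V=0 FIRE
t=4: input=1 -> V=8
t=5: input=1 -> V=15
t=6: input=3 -> V=0 FIRE
t=7: input=3 -> V=0 FIRE

Answer: 3 1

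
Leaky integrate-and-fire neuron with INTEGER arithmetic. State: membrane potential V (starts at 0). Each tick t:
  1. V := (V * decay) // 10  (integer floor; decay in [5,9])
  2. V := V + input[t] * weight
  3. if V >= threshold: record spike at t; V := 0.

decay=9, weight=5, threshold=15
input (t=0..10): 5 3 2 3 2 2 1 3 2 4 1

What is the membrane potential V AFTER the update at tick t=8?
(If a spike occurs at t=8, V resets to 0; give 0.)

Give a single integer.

t=0: input=5 -> V=0 FIRE
t=1: input=3 -> V=0 FIRE
t=2: input=2 -> V=10
t=3: input=3 -> V=0 FIRE
t=4: input=2 -> V=10
t=5: input=2 -> V=0 FIRE
t=6: input=1 -> V=5
t=7: input=3 -> V=0 FIRE
t=8: input=2 -> V=10
t=9: input=4 -> V=0 FIRE
t=10: input=1 -> V=5

Answer: 10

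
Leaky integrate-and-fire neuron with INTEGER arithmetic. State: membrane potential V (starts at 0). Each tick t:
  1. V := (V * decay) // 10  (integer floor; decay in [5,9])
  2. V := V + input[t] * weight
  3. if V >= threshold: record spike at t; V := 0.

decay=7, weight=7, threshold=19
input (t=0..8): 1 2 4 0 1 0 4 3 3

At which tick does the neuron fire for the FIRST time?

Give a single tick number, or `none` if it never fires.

Answer: 2

Derivation:
t=0: input=1 -> V=7
t=1: input=2 -> V=18
t=2: input=4 -> V=0 FIRE
t=3: input=0 -> V=0
t=4: input=1 -> V=7
t=5: input=0 -> V=4
t=6: input=4 -> V=0 FIRE
t=7: input=3 -> V=0 FIRE
t=8: input=3 -> V=0 FIRE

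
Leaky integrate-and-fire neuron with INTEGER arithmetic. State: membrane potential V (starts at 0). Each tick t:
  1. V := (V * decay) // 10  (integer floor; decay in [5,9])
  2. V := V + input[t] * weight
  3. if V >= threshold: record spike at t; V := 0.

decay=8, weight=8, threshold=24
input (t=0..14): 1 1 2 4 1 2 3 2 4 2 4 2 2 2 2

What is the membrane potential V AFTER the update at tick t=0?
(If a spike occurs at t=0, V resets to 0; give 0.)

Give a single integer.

t=0: input=1 -> V=8
t=1: input=1 -> V=14
t=2: input=2 -> V=0 FIRE
t=3: input=4 -> V=0 FIRE
t=4: input=1 -> V=8
t=5: input=2 -> V=22
t=6: input=3 -> V=0 FIRE
t=7: input=2 -> V=16
t=8: input=4 -> V=0 FIRE
t=9: input=2 -> V=16
t=10: input=4 -> V=0 FIRE
t=11: input=2 -> V=16
t=12: input=2 -> V=0 FIRE
t=13: input=2 -> V=16
t=14: input=2 -> V=0 FIRE

Answer: 8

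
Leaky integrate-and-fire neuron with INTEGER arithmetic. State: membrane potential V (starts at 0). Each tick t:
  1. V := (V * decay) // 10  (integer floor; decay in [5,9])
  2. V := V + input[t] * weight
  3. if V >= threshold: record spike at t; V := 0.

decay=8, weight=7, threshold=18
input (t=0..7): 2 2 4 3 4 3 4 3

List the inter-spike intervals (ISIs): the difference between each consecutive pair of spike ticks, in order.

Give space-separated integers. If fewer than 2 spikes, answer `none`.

t=0: input=2 -> V=14
t=1: input=2 -> V=0 FIRE
t=2: input=4 -> V=0 FIRE
t=3: input=3 -> V=0 FIRE
t=4: input=4 -> V=0 FIRE
t=5: input=3 -> V=0 FIRE
t=6: input=4 -> V=0 FIRE
t=7: input=3 -> V=0 FIRE

Answer: 1 1 1 1 1 1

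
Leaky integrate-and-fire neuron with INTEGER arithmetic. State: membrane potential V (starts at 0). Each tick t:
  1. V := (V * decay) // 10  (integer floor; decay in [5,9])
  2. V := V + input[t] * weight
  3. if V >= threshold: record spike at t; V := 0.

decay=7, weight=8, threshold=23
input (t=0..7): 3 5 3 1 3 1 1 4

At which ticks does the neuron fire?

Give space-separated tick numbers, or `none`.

Answer: 0 1 2 4 7

Derivation:
t=0: input=3 -> V=0 FIRE
t=1: input=5 -> V=0 FIRE
t=2: input=3 -> V=0 FIRE
t=3: input=1 -> V=8
t=4: input=3 -> V=0 FIRE
t=5: input=1 -> V=8
t=6: input=1 -> V=13
t=7: input=4 -> V=0 FIRE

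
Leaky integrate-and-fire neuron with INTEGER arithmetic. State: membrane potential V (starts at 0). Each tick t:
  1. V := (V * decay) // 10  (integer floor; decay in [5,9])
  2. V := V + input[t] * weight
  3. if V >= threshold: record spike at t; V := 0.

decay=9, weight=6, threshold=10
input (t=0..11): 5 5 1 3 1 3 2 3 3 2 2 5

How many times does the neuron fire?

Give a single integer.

t=0: input=5 -> V=0 FIRE
t=1: input=5 -> V=0 FIRE
t=2: input=1 -> V=6
t=3: input=3 -> V=0 FIRE
t=4: input=1 -> V=6
t=5: input=3 -> V=0 FIRE
t=6: input=2 -> V=0 FIRE
t=7: input=3 -> V=0 FIRE
t=8: input=3 -> V=0 FIRE
t=9: input=2 -> V=0 FIRE
t=10: input=2 -> V=0 FIRE
t=11: input=5 -> V=0 FIRE

Answer: 10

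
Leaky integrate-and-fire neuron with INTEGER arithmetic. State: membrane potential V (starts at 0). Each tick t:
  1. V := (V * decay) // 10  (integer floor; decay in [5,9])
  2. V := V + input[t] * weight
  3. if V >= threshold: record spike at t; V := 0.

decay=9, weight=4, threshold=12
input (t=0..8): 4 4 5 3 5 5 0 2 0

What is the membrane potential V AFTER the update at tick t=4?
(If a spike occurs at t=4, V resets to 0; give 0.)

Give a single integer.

Answer: 0

Derivation:
t=0: input=4 -> V=0 FIRE
t=1: input=4 -> V=0 FIRE
t=2: input=5 -> V=0 FIRE
t=3: input=3 -> V=0 FIRE
t=4: input=5 -> V=0 FIRE
t=5: input=5 -> V=0 FIRE
t=6: input=0 -> V=0
t=7: input=2 -> V=8
t=8: input=0 -> V=7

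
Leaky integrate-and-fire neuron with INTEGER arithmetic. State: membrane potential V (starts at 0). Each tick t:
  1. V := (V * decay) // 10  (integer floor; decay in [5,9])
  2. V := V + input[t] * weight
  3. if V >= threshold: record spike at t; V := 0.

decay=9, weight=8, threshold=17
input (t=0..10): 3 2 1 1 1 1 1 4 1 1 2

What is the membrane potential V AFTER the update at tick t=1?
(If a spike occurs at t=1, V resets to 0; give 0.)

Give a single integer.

Answer: 16

Derivation:
t=0: input=3 -> V=0 FIRE
t=1: input=2 -> V=16
t=2: input=1 -> V=0 FIRE
t=3: input=1 -> V=8
t=4: input=1 -> V=15
t=5: input=1 -> V=0 FIRE
t=6: input=1 -> V=8
t=7: input=4 -> V=0 FIRE
t=8: input=1 -> V=8
t=9: input=1 -> V=15
t=10: input=2 -> V=0 FIRE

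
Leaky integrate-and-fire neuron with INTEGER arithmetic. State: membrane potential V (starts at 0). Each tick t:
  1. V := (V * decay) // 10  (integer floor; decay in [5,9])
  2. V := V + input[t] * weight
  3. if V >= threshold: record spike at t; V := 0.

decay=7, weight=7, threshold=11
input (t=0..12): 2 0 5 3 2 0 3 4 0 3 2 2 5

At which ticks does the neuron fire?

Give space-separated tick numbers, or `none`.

t=0: input=2 -> V=0 FIRE
t=1: input=0 -> V=0
t=2: input=5 -> V=0 FIRE
t=3: input=3 -> V=0 FIRE
t=4: input=2 -> V=0 FIRE
t=5: input=0 -> V=0
t=6: input=3 -> V=0 FIRE
t=7: input=4 -> V=0 FIRE
t=8: input=0 -> V=0
t=9: input=3 -> V=0 FIRE
t=10: input=2 -> V=0 FIRE
t=11: input=2 -> V=0 FIRE
t=12: input=5 -> V=0 FIRE

Answer: 0 2 3 4 6 7 9 10 11 12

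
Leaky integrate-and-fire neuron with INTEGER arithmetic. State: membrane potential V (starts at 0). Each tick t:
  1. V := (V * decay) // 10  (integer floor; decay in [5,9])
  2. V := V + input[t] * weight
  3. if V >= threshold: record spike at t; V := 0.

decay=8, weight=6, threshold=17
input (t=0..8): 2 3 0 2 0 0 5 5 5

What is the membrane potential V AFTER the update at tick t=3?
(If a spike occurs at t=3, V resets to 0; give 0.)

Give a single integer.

t=0: input=2 -> V=12
t=1: input=3 -> V=0 FIRE
t=2: input=0 -> V=0
t=3: input=2 -> V=12
t=4: input=0 -> V=9
t=5: input=0 -> V=7
t=6: input=5 -> V=0 FIRE
t=7: input=5 -> V=0 FIRE
t=8: input=5 -> V=0 FIRE

Answer: 12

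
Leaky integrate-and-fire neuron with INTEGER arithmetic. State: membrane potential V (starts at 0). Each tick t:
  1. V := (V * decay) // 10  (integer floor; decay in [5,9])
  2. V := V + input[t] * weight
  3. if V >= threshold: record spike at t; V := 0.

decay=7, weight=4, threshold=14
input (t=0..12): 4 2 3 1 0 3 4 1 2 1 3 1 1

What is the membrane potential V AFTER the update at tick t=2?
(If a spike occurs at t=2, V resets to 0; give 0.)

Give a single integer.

Answer: 0

Derivation:
t=0: input=4 -> V=0 FIRE
t=1: input=2 -> V=8
t=2: input=3 -> V=0 FIRE
t=3: input=1 -> V=4
t=4: input=0 -> V=2
t=5: input=3 -> V=13
t=6: input=4 -> V=0 FIRE
t=7: input=1 -> V=4
t=8: input=2 -> V=10
t=9: input=1 -> V=11
t=10: input=3 -> V=0 FIRE
t=11: input=1 -> V=4
t=12: input=1 -> V=6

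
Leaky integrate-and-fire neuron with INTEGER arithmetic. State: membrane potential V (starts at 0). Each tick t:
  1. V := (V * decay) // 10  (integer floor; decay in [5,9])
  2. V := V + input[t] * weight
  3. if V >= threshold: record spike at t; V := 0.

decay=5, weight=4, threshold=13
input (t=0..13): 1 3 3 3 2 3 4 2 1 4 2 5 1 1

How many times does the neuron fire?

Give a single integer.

Answer: 6

Derivation:
t=0: input=1 -> V=4
t=1: input=3 -> V=0 FIRE
t=2: input=3 -> V=12
t=3: input=3 -> V=0 FIRE
t=4: input=2 -> V=8
t=5: input=3 -> V=0 FIRE
t=6: input=4 -> V=0 FIRE
t=7: input=2 -> V=8
t=8: input=1 -> V=8
t=9: input=4 -> V=0 FIRE
t=10: input=2 -> V=8
t=11: input=5 -> V=0 FIRE
t=12: input=1 -> V=4
t=13: input=1 -> V=6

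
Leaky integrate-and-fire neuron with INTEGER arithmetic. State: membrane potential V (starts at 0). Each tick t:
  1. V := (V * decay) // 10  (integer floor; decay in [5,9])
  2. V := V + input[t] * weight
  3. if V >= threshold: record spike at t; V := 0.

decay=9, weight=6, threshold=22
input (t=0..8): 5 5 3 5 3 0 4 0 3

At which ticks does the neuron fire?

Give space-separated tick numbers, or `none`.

t=0: input=5 -> V=0 FIRE
t=1: input=5 -> V=0 FIRE
t=2: input=3 -> V=18
t=3: input=5 -> V=0 FIRE
t=4: input=3 -> V=18
t=5: input=0 -> V=16
t=6: input=4 -> V=0 FIRE
t=7: input=0 -> V=0
t=8: input=3 -> V=18

Answer: 0 1 3 6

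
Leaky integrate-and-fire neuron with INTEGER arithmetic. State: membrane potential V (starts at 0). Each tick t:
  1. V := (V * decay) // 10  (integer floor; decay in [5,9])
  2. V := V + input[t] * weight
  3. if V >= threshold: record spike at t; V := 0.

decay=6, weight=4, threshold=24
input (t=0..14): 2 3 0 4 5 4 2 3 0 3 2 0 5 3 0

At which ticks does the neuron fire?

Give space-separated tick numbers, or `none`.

Answer: 4 12

Derivation:
t=0: input=2 -> V=8
t=1: input=3 -> V=16
t=2: input=0 -> V=9
t=3: input=4 -> V=21
t=4: input=5 -> V=0 FIRE
t=5: input=4 -> V=16
t=6: input=2 -> V=17
t=7: input=3 -> V=22
t=8: input=0 -> V=13
t=9: input=3 -> V=19
t=10: input=2 -> V=19
t=11: input=0 -> V=11
t=12: input=5 -> V=0 FIRE
t=13: input=3 -> V=12
t=14: input=0 -> V=7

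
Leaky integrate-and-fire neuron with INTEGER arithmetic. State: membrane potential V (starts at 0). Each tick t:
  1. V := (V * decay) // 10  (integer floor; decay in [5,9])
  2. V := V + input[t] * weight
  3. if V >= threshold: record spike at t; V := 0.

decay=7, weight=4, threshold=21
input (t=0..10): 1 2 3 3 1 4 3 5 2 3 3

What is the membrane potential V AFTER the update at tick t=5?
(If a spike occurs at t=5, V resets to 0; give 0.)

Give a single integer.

t=0: input=1 -> V=4
t=1: input=2 -> V=10
t=2: input=3 -> V=19
t=3: input=3 -> V=0 FIRE
t=4: input=1 -> V=4
t=5: input=4 -> V=18
t=6: input=3 -> V=0 FIRE
t=7: input=5 -> V=20
t=8: input=2 -> V=0 FIRE
t=9: input=3 -> V=12
t=10: input=3 -> V=20

Answer: 18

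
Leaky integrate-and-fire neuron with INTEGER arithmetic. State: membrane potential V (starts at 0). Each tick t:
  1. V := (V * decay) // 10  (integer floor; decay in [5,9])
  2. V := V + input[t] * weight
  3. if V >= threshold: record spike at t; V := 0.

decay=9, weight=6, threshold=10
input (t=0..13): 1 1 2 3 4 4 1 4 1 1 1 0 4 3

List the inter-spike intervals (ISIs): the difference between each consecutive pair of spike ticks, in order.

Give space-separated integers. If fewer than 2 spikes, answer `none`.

Answer: 1 1 1 1 2 2 3 1

Derivation:
t=0: input=1 -> V=6
t=1: input=1 -> V=0 FIRE
t=2: input=2 -> V=0 FIRE
t=3: input=3 -> V=0 FIRE
t=4: input=4 -> V=0 FIRE
t=5: input=4 -> V=0 FIRE
t=6: input=1 -> V=6
t=7: input=4 -> V=0 FIRE
t=8: input=1 -> V=6
t=9: input=1 -> V=0 FIRE
t=10: input=1 -> V=6
t=11: input=0 -> V=5
t=12: input=4 -> V=0 FIRE
t=13: input=3 -> V=0 FIRE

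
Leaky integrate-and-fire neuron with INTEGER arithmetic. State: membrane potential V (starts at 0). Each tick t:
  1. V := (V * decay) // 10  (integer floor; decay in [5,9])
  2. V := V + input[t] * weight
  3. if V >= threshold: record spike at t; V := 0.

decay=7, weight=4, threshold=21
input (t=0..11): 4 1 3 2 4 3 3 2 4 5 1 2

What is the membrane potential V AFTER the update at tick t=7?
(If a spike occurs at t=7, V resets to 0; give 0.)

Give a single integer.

Answer: 0

Derivation:
t=0: input=4 -> V=16
t=1: input=1 -> V=15
t=2: input=3 -> V=0 FIRE
t=3: input=2 -> V=8
t=4: input=4 -> V=0 FIRE
t=5: input=3 -> V=12
t=6: input=3 -> V=20
t=7: input=2 -> V=0 FIRE
t=8: input=4 -> V=16
t=9: input=5 -> V=0 FIRE
t=10: input=1 -> V=4
t=11: input=2 -> V=10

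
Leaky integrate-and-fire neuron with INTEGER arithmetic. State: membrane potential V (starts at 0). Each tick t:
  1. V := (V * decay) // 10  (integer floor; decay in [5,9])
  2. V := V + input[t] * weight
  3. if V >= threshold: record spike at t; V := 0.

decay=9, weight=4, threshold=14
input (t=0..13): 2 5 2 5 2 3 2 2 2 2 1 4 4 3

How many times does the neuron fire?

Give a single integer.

t=0: input=2 -> V=8
t=1: input=5 -> V=0 FIRE
t=2: input=2 -> V=8
t=3: input=5 -> V=0 FIRE
t=4: input=2 -> V=8
t=5: input=3 -> V=0 FIRE
t=6: input=2 -> V=8
t=7: input=2 -> V=0 FIRE
t=8: input=2 -> V=8
t=9: input=2 -> V=0 FIRE
t=10: input=1 -> V=4
t=11: input=4 -> V=0 FIRE
t=12: input=4 -> V=0 FIRE
t=13: input=3 -> V=12

Answer: 7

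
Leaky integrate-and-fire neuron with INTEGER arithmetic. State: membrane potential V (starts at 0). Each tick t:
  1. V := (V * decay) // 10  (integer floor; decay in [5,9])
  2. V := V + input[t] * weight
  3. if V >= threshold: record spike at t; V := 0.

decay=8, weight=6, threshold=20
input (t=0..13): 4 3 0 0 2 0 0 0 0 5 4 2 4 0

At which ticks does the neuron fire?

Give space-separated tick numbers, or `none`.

t=0: input=4 -> V=0 FIRE
t=1: input=3 -> V=18
t=2: input=0 -> V=14
t=3: input=0 -> V=11
t=4: input=2 -> V=0 FIRE
t=5: input=0 -> V=0
t=6: input=0 -> V=0
t=7: input=0 -> V=0
t=8: input=0 -> V=0
t=9: input=5 -> V=0 FIRE
t=10: input=4 -> V=0 FIRE
t=11: input=2 -> V=12
t=12: input=4 -> V=0 FIRE
t=13: input=0 -> V=0

Answer: 0 4 9 10 12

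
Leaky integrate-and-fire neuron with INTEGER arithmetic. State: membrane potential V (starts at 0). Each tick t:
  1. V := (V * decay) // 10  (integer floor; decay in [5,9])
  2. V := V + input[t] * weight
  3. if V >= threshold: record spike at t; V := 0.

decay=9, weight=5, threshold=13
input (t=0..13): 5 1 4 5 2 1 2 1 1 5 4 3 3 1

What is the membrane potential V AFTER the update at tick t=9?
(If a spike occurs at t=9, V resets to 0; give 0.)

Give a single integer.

Answer: 0

Derivation:
t=0: input=5 -> V=0 FIRE
t=1: input=1 -> V=5
t=2: input=4 -> V=0 FIRE
t=3: input=5 -> V=0 FIRE
t=4: input=2 -> V=10
t=5: input=1 -> V=0 FIRE
t=6: input=2 -> V=10
t=7: input=1 -> V=0 FIRE
t=8: input=1 -> V=5
t=9: input=5 -> V=0 FIRE
t=10: input=4 -> V=0 FIRE
t=11: input=3 -> V=0 FIRE
t=12: input=3 -> V=0 FIRE
t=13: input=1 -> V=5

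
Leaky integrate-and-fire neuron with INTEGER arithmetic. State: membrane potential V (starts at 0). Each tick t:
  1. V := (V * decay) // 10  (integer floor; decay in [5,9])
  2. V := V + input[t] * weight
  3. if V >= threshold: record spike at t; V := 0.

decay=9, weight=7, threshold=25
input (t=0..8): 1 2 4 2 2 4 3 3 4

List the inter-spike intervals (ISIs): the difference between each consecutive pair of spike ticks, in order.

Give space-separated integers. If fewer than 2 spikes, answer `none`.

t=0: input=1 -> V=7
t=1: input=2 -> V=20
t=2: input=4 -> V=0 FIRE
t=3: input=2 -> V=14
t=4: input=2 -> V=0 FIRE
t=5: input=4 -> V=0 FIRE
t=6: input=3 -> V=21
t=7: input=3 -> V=0 FIRE
t=8: input=4 -> V=0 FIRE

Answer: 2 1 2 1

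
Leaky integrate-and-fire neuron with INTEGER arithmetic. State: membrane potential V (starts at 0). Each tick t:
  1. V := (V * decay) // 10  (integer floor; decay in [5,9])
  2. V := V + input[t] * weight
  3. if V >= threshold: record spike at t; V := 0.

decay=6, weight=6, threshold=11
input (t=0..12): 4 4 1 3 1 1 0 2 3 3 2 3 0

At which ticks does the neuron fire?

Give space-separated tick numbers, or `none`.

Answer: 0 1 3 7 8 9 10 11

Derivation:
t=0: input=4 -> V=0 FIRE
t=1: input=4 -> V=0 FIRE
t=2: input=1 -> V=6
t=3: input=3 -> V=0 FIRE
t=4: input=1 -> V=6
t=5: input=1 -> V=9
t=6: input=0 -> V=5
t=7: input=2 -> V=0 FIRE
t=8: input=3 -> V=0 FIRE
t=9: input=3 -> V=0 FIRE
t=10: input=2 -> V=0 FIRE
t=11: input=3 -> V=0 FIRE
t=12: input=0 -> V=0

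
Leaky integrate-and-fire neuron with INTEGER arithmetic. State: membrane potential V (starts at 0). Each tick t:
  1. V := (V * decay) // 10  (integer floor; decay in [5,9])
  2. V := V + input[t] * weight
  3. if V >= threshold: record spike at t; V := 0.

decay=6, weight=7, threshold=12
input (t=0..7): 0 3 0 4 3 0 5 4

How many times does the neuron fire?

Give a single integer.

t=0: input=0 -> V=0
t=1: input=3 -> V=0 FIRE
t=2: input=0 -> V=0
t=3: input=4 -> V=0 FIRE
t=4: input=3 -> V=0 FIRE
t=5: input=0 -> V=0
t=6: input=5 -> V=0 FIRE
t=7: input=4 -> V=0 FIRE

Answer: 5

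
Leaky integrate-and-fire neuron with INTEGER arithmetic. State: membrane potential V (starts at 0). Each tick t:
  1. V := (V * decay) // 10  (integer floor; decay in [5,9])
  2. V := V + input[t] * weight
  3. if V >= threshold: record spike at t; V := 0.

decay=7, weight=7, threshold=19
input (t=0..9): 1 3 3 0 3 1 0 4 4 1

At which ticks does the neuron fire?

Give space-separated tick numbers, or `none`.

t=0: input=1 -> V=7
t=1: input=3 -> V=0 FIRE
t=2: input=3 -> V=0 FIRE
t=3: input=0 -> V=0
t=4: input=3 -> V=0 FIRE
t=5: input=1 -> V=7
t=6: input=0 -> V=4
t=7: input=4 -> V=0 FIRE
t=8: input=4 -> V=0 FIRE
t=9: input=1 -> V=7

Answer: 1 2 4 7 8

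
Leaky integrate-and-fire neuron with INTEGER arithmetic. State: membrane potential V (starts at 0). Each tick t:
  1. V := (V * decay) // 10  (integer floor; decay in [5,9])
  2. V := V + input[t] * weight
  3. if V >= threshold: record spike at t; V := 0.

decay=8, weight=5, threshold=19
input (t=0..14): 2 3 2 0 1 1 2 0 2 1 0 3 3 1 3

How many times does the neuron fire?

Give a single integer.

t=0: input=2 -> V=10
t=1: input=3 -> V=0 FIRE
t=2: input=2 -> V=10
t=3: input=0 -> V=8
t=4: input=1 -> V=11
t=5: input=1 -> V=13
t=6: input=2 -> V=0 FIRE
t=7: input=0 -> V=0
t=8: input=2 -> V=10
t=9: input=1 -> V=13
t=10: input=0 -> V=10
t=11: input=3 -> V=0 FIRE
t=12: input=3 -> V=15
t=13: input=1 -> V=17
t=14: input=3 -> V=0 FIRE

Answer: 4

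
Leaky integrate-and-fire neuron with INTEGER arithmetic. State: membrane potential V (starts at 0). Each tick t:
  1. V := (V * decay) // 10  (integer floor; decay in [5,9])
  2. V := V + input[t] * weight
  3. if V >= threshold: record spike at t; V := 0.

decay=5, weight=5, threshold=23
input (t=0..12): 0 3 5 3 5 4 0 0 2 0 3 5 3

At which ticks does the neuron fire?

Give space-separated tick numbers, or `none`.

t=0: input=0 -> V=0
t=1: input=3 -> V=15
t=2: input=5 -> V=0 FIRE
t=3: input=3 -> V=15
t=4: input=5 -> V=0 FIRE
t=5: input=4 -> V=20
t=6: input=0 -> V=10
t=7: input=0 -> V=5
t=8: input=2 -> V=12
t=9: input=0 -> V=6
t=10: input=3 -> V=18
t=11: input=5 -> V=0 FIRE
t=12: input=3 -> V=15

Answer: 2 4 11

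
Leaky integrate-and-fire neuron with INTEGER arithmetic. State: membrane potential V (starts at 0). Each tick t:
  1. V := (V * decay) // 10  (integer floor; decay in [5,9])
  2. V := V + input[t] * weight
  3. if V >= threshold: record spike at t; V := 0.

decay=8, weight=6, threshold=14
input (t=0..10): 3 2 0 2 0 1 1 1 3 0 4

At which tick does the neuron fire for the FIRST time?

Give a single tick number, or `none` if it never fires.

Answer: 0

Derivation:
t=0: input=3 -> V=0 FIRE
t=1: input=2 -> V=12
t=2: input=0 -> V=9
t=3: input=2 -> V=0 FIRE
t=4: input=0 -> V=0
t=5: input=1 -> V=6
t=6: input=1 -> V=10
t=7: input=1 -> V=0 FIRE
t=8: input=3 -> V=0 FIRE
t=9: input=0 -> V=0
t=10: input=4 -> V=0 FIRE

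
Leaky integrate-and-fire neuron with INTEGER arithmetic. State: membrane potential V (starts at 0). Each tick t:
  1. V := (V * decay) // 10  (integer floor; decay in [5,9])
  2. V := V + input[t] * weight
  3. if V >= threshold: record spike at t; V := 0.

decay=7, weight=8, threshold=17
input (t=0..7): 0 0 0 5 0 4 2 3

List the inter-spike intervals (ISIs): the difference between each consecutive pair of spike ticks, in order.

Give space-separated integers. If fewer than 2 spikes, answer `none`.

t=0: input=0 -> V=0
t=1: input=0 -> V=0
t=2: input=0 -> V=0
t=3: input=5 -> V=0 FIRE
t=4: input=0 -> V=0
t=5: input=4 -> V=0 FIRE
t=6: input=2 -> V=16
t=7: input=3 -> V=0 FIRE

Answer: 2 2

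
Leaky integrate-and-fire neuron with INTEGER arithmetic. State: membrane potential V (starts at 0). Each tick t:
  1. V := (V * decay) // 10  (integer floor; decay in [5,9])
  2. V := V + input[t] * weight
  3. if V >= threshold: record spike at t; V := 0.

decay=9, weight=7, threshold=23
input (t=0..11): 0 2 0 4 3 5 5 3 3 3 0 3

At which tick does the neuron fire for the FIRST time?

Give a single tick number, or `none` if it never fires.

Answer: 3

Derivation:
t=0: input=0 -> V=0
t=1: input=2 -> V=14
t=2: input=0 -> V=12
t=3: input=4 -> V=0 FIRE
t=4: input=3 -> V=21
t=5: input=5 -> V=0 FIRE
t=6: input=5 -> V=0 FIRE
t=7: input=3 -> V=21
t=8: input=3 -> V=0 FIRE
t=9: input=3 -> V=21
t=10: input=0 -> V=18
t=11: input=3 -> V=0 FIRE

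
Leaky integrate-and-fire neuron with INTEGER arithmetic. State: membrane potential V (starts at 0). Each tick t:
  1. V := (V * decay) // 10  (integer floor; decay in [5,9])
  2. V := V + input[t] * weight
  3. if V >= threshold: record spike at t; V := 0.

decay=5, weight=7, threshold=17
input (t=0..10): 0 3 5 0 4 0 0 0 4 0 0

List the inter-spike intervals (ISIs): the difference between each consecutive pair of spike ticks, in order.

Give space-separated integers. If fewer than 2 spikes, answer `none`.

Answer: 1 2 4

Derivation:
t=0: input=0 -> V=0
t=1: input=3 -> V=0 FIRE
t=2: input=5 -> V=0 FIRE
t=3: input=0 -> V=0
t=4: input=4 -> V=0 FIRE
t=5: input=0 -> V=0
t=6: input=0 -> V=0
t=7: input=0 -> V=0
t=8: input=4 -> V=0 FIRE
t=9: input=0 -> V=0
t=10: input=0 -> V=0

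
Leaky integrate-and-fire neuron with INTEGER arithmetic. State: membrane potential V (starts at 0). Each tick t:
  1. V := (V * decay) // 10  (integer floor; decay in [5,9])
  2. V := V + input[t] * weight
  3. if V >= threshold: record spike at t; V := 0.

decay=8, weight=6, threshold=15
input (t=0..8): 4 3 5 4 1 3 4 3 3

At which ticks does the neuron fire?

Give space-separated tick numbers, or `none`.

t=0: input=4 -> V=0 FIRE
t=1: input=3 -> V=0 FIRE
t=2: input=5 -> V=0 FIRE
t=3: input=4 -> V=0 FIRE
t=4: input=1 -> V=6
t=5: input=3 -> V=0 FIRE
t=6: input=4 -> V=0 FIRE
t=7: input=3 -> V=0 FIRE
t=8: input=3 -> V=0 FIRE

Answer: 0 1 2 3 5 6 7 8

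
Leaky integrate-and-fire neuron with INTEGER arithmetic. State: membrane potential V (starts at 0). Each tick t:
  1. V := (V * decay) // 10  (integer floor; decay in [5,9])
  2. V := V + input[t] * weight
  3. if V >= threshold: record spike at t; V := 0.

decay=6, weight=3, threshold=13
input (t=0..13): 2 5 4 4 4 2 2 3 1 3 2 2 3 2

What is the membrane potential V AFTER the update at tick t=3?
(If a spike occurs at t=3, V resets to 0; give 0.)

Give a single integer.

t=0: input=2 -> V=6
t=1: input=5 -> V=0 FIRE
t=2: input=4 -> V=12
t=3: input=4 -> V=0 FIRE
t=4: input=4 -> V=12
t=5: input=2 -> V=0 FIRE
t=6: input=2 -> V=6
t=7: input=3 -> V=12
t=8: input=1 -> V=10
t=9: input=3 -> V=0 FIRE
t=10: input=2 -> V=6
t=11: input=2 -> V=9
t=12: input=3 -> V=0 FIRE
t=13: input=2 -> V=6

Answer: 0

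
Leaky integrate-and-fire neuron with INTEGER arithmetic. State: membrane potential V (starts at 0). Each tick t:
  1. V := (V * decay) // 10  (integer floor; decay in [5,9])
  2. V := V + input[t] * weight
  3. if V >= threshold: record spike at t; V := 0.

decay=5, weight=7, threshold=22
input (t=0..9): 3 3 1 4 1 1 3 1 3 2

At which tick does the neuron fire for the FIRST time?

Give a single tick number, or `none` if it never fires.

Answer: 1

Derivation:
t=0: input=3 -> V=21
t=1: input=3 -> V=0 FIRE
t=2: input=1 -> V=7
t=3: input=4 -> V=0 FIRE
t=4: input=1 -> V=7
t=5: input=1 -> V=10
t=6: input=3 -> V=0 FIRE
t=7: input=1 -> V=7
t=8: input=3 -> V=0 FIRE
t=9: input=2 -> V=14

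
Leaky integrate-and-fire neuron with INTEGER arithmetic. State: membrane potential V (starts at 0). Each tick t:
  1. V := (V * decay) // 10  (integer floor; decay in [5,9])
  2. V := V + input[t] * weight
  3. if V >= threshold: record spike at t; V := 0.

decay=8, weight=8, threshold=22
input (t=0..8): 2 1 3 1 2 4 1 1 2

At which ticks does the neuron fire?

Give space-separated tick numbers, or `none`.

Answer: 2 4 5 8

Derivation:
t=0: input=2 -> V=16
t=1: input=1 -> V=20
t=2: input=3 -> V=0 FIRE
t=3: input=1 -> V=8
t=4: input=2 -> V=0 FIRE
t=5: input=4 -> V=0 FIRE
t=6: input=1 -> V=8
t=7: input=1 -> V=14
t=8: input=2 -> V=0 FIRE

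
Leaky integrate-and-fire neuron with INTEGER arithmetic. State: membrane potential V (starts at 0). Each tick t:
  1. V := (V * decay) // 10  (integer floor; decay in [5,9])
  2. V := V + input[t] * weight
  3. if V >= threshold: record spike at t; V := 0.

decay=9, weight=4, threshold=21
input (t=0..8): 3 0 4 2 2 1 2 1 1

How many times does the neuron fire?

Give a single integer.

t=0: input=3 -> V=12
t=1: input=0 -> V=10
t=2: input=4 -> V=0 FIRE
t=3: input=2 -> V=8
t=4: input=2 -> V=15
t=5: input=1 -> V=17
t=6: input=2 -> V=0 FIRE
t=7: input=1 -> V=4
t=8: input=1 -> V=7

Answer: 2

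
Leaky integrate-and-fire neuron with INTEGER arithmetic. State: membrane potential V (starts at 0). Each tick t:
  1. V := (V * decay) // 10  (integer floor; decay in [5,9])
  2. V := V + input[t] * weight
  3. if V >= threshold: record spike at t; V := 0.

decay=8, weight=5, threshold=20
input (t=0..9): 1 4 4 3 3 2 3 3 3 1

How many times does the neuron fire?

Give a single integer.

Answer: 5

Derivation:
t=0: input=1 -> V=5
t=1: input=4 -> V=0 FIRE
t=2: input=4 -> V=0 FIRE
t=3: input=3 -> V=15
t=4: input=3 -> V=0 FIRE
t=5: input=2 -> V=10
t=6: input=3 -> V=0 FIRE
t=7: input=3 -> V=15
t=8: input=3 -> V=0 FIRE
t=9: input=1 -> V=5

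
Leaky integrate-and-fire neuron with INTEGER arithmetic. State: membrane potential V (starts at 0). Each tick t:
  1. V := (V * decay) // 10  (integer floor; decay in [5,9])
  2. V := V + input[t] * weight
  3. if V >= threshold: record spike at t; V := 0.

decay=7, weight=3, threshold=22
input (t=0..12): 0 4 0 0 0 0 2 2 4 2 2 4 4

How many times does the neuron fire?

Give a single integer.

Answer: 1

Derivation:
t=0: input=0 -> V=0
t=1: input=4 -> V=12
t=2: input=0 -> V=8
t=3: input=0 -> V=5
t=4: input=0 -> V=3
t=5: input=0 -> V=2
t=6: input=2 -> V=7
t=7: input=2 -> V=10
t=8: input=4 -> V=19
t=9: input=2 -> V=19
t=10: input=2 -> V=19
t=11: input=4 -> V=0 FIRE
t=12: input=4 -> V=12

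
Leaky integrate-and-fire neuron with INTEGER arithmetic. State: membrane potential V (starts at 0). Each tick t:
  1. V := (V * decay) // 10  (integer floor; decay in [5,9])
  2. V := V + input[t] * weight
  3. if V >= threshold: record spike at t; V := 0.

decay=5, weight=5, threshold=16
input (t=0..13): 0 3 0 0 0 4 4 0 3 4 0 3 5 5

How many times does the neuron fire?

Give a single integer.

Answer: 5

Derivation:
t=0: input=0 -> V=0
t=1: input=3 -> V=15
t=2: input=0 -> V=7
t=3: input=0 -> V=3
t=4: input=0 -> V=1
t=5: input=4 -> V=0 FIRE
t=6: input=4 -> V=0 FIRE
t=7: input=0 -> V=0
t=8: input=3 -> V=15
t=9: input=4 -> V=0 FIRE
t=10: input=0 -> V=0
t=11: input=3 -> V=15
t=12: input=5 -> V=0 FIRE
t=13: input=5 -> V=0 FIRE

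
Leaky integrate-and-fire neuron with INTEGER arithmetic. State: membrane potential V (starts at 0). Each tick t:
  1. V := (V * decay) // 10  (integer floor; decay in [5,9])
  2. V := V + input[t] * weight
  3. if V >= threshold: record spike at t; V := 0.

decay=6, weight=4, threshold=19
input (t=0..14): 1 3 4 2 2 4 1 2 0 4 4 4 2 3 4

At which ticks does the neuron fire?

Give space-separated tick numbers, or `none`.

t=0: input=1 -> V=4
t=1: input=3 -> V=14
t=2: input=4 -> V=0 FIRE
t=3: input=2 -> V=8
t=4: input=2 -> V=12
t=5: input=4 -> V=0 FIRE
t=6: input=1 -> V=4
t=7: input=2 -> V=10
t=8: input=0 -> V=6
t=9: input=4 -> V=0 FIRE
t=10: input=4 -> V=16
t=11: input=4 -> V=0 FIRE
t=12: input=2 -> V=8
t=13: input=3 -> V=16
t=14: input=4 -> V=0 FIRE

Answer: 2 5 9 11 14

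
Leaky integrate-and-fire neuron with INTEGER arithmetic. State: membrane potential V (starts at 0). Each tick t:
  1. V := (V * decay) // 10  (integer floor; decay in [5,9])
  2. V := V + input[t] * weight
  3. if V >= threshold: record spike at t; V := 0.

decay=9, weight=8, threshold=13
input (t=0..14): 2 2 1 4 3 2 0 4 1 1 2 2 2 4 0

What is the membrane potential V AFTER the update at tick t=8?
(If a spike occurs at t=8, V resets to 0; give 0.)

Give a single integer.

Answer: 8

Derivation:
t=0: input=2 -> V=0 FIRE
t=1: input=2 -> V=0 FIRE
t=2: input=1 -> V=8
t=3: input=4 -> V=0 FIRE
t=4: input=3 -> V=0 FIRE
t=5: input=2 -> V=0 FIRE
t=6: input=0 -> V=0
t=7: input=4 -> V=0 FIRE
t=8: input=1 -> V=8
t=9: input=1 -> V=0 FIRE
t=10: input=2 -> V=0 FIRE
t=11: input=2 -> V=0 FIRE
t=12: input=2 -> V=0 FIRE
t=13: input=4 -> V=0 FIRE
t=14: input=0 -> V=0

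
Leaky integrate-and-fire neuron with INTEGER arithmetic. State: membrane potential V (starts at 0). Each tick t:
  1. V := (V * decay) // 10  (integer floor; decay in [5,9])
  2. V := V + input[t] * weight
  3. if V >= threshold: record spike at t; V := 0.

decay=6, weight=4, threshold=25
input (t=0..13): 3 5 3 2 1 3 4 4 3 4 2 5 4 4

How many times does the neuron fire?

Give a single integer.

Answer: 4

Derivation:
t=0: input=3 -> V=12
t=1: input=5 -> V=0 FIRE
t=2: input=3 -> V=12
t=3: input=2 -> V=15
t=4: input=1 -> V=13
t=5: input=3 -> V=19
t=6: input=4 -> V=0 FIRE
t=7: input=4 -> V=16
t=8: input=3 -> V=21
t=9: input=4 -> V=0 FIRE
t=10: input=2 -> V=8
t=11: input=5 -> V=24
t=12: input=4 -> V=0 FIRE
t=13: input=4 -> V=16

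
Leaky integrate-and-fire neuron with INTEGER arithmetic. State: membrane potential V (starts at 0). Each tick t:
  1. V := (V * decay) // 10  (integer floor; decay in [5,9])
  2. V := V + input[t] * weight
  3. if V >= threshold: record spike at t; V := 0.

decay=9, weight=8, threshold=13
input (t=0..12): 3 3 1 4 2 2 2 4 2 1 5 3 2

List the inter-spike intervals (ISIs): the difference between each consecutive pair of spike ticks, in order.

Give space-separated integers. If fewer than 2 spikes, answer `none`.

t=0: input=3 -> V=0 FIRE
t=1: input=3 -> V=0 FIRE
t=2: input=1 -> V=8
t=3: input=4 -> V=0 FIRE
t=4: input=2 -> V=0 FIRE
t=5: input=2 -> V=0 FIRE
t=6: input=2 -> V=0 FIRE
t=7: input=4 -> V=0 FIRE
t=8: input=2 -> V=0 FIRE
t=9: input=1 -> V=8
t=10: input=5 -> V=0 FIRE
t=11: input=3 -> V=0 FIRE
t=12: input=2 -> V=0 FIRE

Answer: 1 2 1 1 1 1 1 2 1 1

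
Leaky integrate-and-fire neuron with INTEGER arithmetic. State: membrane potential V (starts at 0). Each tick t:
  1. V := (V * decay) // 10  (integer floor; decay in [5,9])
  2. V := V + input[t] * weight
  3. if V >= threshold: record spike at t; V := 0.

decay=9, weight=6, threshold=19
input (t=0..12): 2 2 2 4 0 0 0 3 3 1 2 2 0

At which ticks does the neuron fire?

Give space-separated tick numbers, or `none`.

Answer: 1 3 8 11

Derivation:
t=0: input=2 -> V=12
t=1: input=2 -> V=0 FIRE
t=2: input=2 -> V=12
t=3: input=4 -> V=0 FIRE
t=4: input=0 -> V=0
t=5: input=0 -> V=0
t=6: input=0 -> V=0
t=7: input=3 -> V=18
t=8: input=3 -> V=0 FIRE
t=9: input=1 -> V=6
t=10: input=2 -> V=17
t=11: input=2 -> V=0 FIRE
t=12: input=0 -> V=0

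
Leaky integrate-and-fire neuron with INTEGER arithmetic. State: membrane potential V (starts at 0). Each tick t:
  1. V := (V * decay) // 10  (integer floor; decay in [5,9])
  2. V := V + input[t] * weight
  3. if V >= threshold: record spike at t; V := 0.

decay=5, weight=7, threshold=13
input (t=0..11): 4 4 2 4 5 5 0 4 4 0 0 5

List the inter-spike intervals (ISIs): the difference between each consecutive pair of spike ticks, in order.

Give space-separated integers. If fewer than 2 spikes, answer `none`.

Answer: 1 1 1 1 1 2 1 3

Derivation:
t=0: input=4 -> V=0 FIRE
t=1: input=4 -> V=0 FIRE
t=2: input=2 -> V=0 FIRE
t=3: input=4 -> V=0 FIRE
t=4: input=5 -> V=0 FIRE
t=5: input=5 -> V=0 FIRE
t=6: input=0 -> V=0
t=7: input=4 -> V=0 FIRE
t=8: input=4 -> V=0 FIRE
t=9: input=0 -> V=0
t=10: input=0 -> V=0
t=11: input=5 -> V=0 FIRE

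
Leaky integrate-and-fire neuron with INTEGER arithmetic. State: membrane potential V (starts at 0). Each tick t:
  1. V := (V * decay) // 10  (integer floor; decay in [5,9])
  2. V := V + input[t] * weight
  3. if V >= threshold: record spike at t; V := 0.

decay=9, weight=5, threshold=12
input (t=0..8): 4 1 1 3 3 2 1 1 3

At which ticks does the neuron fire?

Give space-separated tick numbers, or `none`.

Answer: 0 3 4 6 8

Derivation:
t=0: input=4 -> V=0 FIRE
t=1: input=1 -> V=5
t=2: input=1 -> V=9
t=3: input=3 -> V=0 FIRE
t=4: input=3 -> V=0 FIRE
t=5: input=2 -> V=10
t=6: input=1 -> V=0 FIRE
t=7: input=1 -> V=5
t=8: input=3 -> V=0 FIRE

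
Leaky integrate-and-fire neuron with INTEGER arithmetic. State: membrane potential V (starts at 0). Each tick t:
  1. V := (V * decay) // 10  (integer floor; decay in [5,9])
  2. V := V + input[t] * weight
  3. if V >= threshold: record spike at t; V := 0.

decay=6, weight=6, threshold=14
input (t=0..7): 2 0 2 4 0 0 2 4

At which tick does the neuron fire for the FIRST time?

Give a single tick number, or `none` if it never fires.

Answer: 2

Derivation:
t=0: input=2 -> V=12
t=1: input=0 -> V=7
t=2: input=2 -> V=0 FIRE
t=3: input=4 -> V=0 FIRE
t=4: input=0 -> V=0
t=5: input=0 -> V=0
t=6: input=2 -> V=12
t=7: input=4 -> V=0 FIRE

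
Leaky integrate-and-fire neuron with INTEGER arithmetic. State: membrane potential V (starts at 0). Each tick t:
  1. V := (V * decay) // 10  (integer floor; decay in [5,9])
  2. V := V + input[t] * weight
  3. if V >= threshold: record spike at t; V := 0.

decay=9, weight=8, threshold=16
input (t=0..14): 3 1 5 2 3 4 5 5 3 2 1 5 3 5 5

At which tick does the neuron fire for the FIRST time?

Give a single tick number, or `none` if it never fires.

t=0: input=3 -> V=0 FIRE
t=1: input=1 -> V=8
t=2: input=5 -> V=0 FIRE
t=3: input=2 -> V=0 FIRE
t=4: input=3 -> V=0 FIRE
t=5: input=4 -> V=0 FIRE
t=6: input=5 -> V=0 FIRE
t=7: input=5 -> V=0 FIRE
t=8: input=3 -> V=0 FIRE
t=9: input=2 -> V=0 FIRE
t=10: input=1 -> V=8
t=11: input=5 -> V=0 FIRE
t=12: input=3 -> V=0 FIRE
t=13: input=5 -> V=0 FIRE
t=14: input=5 -> V=0 FIRE

Answer: 0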